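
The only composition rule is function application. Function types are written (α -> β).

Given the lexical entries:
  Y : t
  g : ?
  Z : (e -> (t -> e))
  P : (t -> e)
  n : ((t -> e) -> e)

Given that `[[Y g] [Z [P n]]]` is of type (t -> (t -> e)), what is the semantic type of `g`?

(t -> ((t -> e) -> (t -> (t -> e))))

[[Y g] [Z [P n]]] must have type (t -> (t -> e)). The sister [Z [P n]] has type (t -> e); that is not a function onto (t -> (t -> e)), so [Y g] must be the functor, of type ((t -> e) -> (t -> (t -> e))).
[Y g] must have type ((t -> e) -> (t -> (t -> e))). The sister Y has type t; that is not a function onto ((t -> e) -> (t -> (t -> e))), so g must be the functor, of type (t -> ((t -> e) -> (t -> (t -> e)))).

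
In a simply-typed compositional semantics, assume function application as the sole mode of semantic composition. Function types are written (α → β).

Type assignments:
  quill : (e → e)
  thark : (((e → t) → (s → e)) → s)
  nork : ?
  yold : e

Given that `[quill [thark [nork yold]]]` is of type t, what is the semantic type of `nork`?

[quill [thark [nork yold]]] must have type t. The sister quill has type (e → e); that is not a function onto t, so [thark [nork yold]] must be the functor, of type ((e → e) → t).
[thark [nork yold]] must have type ((e → e) → t). The sister thark has type (((e → t) → (s → e)) → s); that is not a function onto ((e → e) → t), so [nork yold] must be the functor, of type ((((e → t) → (s → e)) → s) → ((e → e) → t)).
[nork yold] must have type ((((e → t) → (s → e)) → s) → ((e → e) → t)). The sister yold has type e; that is not a function onto ((((e → t) → (s → e)) → s) → ((e → e) → t)), so nork must be the functor, of type (e → ((((e → t) → (s → e)) → s) → ((e → e) → t))).

(e → ((((e → t) → (s → e)) → s) → ((e → e) → t)))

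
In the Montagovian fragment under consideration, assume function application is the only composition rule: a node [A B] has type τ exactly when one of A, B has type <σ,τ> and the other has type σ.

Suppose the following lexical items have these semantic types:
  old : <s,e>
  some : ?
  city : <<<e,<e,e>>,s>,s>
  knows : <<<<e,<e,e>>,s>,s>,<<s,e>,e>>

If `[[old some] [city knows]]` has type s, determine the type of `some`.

<<s,e>,<<<s,e>,e>,s>>

[[old some] [city knows]] must have type s. The sister [city knows] has type <<s,e>,e>; that is not a function onto s, so [old some] must be the functor, of type <<<s,e>,e>,s>.
[old some] must have type <<<s,e>,e>,s>. The sister old has type <s,e>; that is not a function onto <<<s,e>,e>,s>, so some must be the functor, of type <<s,e>,<<<s,e>,e>,s>>.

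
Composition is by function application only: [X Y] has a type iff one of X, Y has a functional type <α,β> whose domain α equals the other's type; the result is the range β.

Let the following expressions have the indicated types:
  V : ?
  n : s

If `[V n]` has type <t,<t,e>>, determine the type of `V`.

<s,<t,<t,e>>>

For [V n] to have type <t,<t,e>> with n of type s, V must be the function: V : <s,<t,<t,e>>>.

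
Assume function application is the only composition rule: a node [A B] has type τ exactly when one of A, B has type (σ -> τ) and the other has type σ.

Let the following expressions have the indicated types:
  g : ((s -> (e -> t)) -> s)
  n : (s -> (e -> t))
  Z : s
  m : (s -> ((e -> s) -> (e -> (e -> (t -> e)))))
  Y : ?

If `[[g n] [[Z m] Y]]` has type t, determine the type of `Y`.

For [[g n] [[Z m] Y]] to have type t with [g n] of type s, [[Z m] Y] must be the function: [[Z m] Y] : (s -> t).
For [[Z m] Y] to have type (s -> t) with [Z m] of type ((e -> s) -> (e -> (e -> (t -> e)))), Y must be the function: Y : (((e -> s) -> (e -> (e -> (t -> e)))) -> (s -> t)).

(((e -> s) -> (e -> (e -> (t -> e)))) -> (s -> t))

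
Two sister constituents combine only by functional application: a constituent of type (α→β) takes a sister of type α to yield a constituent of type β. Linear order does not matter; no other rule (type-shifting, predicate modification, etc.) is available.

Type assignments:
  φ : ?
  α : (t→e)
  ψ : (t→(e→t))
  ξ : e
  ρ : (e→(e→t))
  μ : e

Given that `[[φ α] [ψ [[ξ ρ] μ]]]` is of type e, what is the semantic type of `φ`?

For [[φ α] [ψ [[ξ ρ] μ]]] to have type e with [ψ [[ξ ρ] μ]] of type (e→t), [φ α] must be the function: [φ α] : ((e→t)→e).
For [φ α] to have type ((e→t)→e) with α of type (t→e), φ must be the function: φ : ((t→e)→((e→t)→e)).

((t→e)→((e→t)→e))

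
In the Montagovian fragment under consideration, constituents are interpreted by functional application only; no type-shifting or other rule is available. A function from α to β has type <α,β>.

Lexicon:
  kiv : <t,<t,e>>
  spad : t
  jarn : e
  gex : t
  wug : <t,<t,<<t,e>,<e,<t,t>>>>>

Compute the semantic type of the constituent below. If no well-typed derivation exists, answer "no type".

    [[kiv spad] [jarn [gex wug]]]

[kiv spad]: <t,<t,e>> applied to t yields <t,e>.
[gex wug]: <t,<t,<<t,e>,<e,<t,t>>>>> applied to t yields <t,<<t,e>,<e,<t,t>>>>.
[jarn [gex wug]]: e with <t,<<t,e>,<e,<t,t>>>> — neither is a function whose domain matches the other; composition fails here.

no type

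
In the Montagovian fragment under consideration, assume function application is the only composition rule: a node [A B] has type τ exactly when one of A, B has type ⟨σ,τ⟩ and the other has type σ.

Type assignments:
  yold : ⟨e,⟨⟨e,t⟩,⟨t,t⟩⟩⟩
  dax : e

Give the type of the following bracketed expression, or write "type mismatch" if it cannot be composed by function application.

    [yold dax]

⟨⟨e,t⟩,⟨t,t⟩⟩

[yold dax]: ⟨e,⟨⟨e,t⟩,⟨t,t⟩⟩⟩ applied to e yields ⟨⟨e,t⟩,⟨t,t⟩⟩.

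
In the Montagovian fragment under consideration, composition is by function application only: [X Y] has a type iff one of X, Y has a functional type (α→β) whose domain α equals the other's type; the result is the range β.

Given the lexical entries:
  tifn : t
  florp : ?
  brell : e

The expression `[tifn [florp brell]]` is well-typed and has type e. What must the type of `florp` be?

(e→(t→e))

At [tifn [florp brell]] (required: e): tifn is t, which is not a function with range e; hence [florp brell] is the functor — type (t→e).
At [florp brell] (required: (t→e)): brell is e, which is not a function with range (t→e); hence florp is the functor — type (e→(t→e)).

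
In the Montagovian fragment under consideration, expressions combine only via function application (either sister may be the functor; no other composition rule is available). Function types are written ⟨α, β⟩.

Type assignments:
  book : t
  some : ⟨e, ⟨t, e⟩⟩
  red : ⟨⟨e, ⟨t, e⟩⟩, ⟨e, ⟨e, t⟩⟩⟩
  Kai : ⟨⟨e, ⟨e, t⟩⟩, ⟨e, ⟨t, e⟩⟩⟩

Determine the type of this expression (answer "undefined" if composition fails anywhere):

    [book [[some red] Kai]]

At [some red], red : ⟨⟨e, ⟨t, e⟩⟩, ⟨e, ⟨e, t⟩⟩⟩ takes some : ⟨e, ⟨t, e⟩⟩, giving ⟨e, ⟨e, t⟩⟩.
At [[some red] Kai], Kai : ⟨⟨e, ⟨e, t⟩⟩, ⟨e, ⟨t, e⟩⟩⟩ takes [some red] : ⟨e, ⟨e, t⟩⟩, giving ⟨e, ⟨t, e⟩⟩.
[book [[some red] Kai]]: t with ⟨e, ⟨t, e⟩⟩ — neither is a function whose domain matches the other; composition fails here.

undefined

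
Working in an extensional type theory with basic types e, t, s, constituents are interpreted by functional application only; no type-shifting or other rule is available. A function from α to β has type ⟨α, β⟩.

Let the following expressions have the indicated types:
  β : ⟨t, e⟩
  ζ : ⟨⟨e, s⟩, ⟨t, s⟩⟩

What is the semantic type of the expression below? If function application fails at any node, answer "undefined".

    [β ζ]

undefined

At [β ζ]: neither ⟨t, e⟩ nor ⟨⟨e, s⟩, ⟨t, s⟩⟩ can take the other as argument; the node is ill-typed.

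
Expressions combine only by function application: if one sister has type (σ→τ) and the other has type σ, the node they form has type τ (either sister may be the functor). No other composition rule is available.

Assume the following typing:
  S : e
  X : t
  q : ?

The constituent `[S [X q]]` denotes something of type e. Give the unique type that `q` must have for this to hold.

For [S [X q]] to have type e with S of type e, [X q] must be the function: [X q] : (e→e).
For [X q] to have type (e→e) with X of type t, q must be the function: q : (t→(e→e)).

(t→(e→e))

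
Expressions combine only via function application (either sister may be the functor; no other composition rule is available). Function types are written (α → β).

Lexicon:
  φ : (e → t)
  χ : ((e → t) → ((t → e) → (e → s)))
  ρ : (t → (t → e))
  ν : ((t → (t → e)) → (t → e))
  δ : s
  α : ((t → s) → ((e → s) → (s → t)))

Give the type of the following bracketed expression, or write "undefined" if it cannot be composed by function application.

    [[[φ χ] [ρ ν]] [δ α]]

undefined

[φ χ] — χ of type ((e → t) → ((t → e) → (e → s))) combines with φ of type (e → t): type ((t → e) → (e → s)).
[ρ ν] — ν of type ((t → (t → e)) → (t → e)) combines with ρ of type (t → (t → e)): type (t → e).
[[φ χ] [ρ ν]] — [φ χ] of type ((t → e) → (e → s)) combines with [ρ ν] of type (t → e): type (e → s).
[δ α]: s and ((t → s) → ((e → s) → (s → t))) cannot combine by function application — type clash.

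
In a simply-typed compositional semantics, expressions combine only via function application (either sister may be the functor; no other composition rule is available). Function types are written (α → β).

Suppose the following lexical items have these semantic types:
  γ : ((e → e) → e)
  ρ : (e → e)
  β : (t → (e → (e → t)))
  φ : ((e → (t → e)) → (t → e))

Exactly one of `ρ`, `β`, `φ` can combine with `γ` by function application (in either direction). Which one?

ρ — combines: γ : ((e → e) → e) takes ρ : (e → e) as argument, giving e.
β : (t → (e → (e → t))) — neither side's domain matches the other.
φ : ((e → (t → e)) → (t → e)) — neither side's domain matches the other.

ρ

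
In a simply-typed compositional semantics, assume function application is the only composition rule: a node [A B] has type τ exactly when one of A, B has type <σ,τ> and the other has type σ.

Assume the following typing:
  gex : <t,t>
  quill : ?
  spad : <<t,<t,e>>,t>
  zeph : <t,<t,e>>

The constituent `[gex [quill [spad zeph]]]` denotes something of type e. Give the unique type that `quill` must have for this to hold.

At [gex [quill [spad zeph]]] (required: e): gex is <t,t>, which is not a function with range e; hence [quill [spad zeph]] is the functor — type <<t,t>,e>.
At [quill [spad zeph]] (required: <<t,t>,e>): [spad zeph] is t, which is not a function with range <<t,t>,e>; hence quill is the functor — type <t,<<t,t>,e>>.

<t,<<t,t>,e>>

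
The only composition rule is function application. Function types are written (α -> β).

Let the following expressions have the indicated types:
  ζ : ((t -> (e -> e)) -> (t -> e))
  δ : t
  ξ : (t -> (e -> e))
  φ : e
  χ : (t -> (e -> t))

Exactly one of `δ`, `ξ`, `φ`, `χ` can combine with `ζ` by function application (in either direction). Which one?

δ : t — no; ζ wants (t -> (e -> e)), and δ wants nothing (atomic).
ξ — combines: ζ : ((t -> (e -> e)) -> (t -> e)) takes ξ : (t -> (e -> e)) as argument, giving (t -> e).
φ : e — no; ζ wants (t -> (e -> e)), and φ wants nothing (atomic).
χ : (t -> (e -> t)) — no; ζ wants (t -> (e -> e)), and χ wants t.

ξ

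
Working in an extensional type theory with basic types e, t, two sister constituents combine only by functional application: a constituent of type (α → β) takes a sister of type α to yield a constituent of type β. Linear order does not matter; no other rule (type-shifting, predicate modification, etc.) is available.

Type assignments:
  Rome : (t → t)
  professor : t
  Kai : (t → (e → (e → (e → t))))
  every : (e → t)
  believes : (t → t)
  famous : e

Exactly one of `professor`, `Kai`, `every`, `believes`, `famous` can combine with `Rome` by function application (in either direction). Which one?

professor — combines: Rome : (t → t) takes professor : t as argument, giving t.
Kai : (t → (e → (e → (e → t)))) — Rome needs t; Kai needs t; neither fits.
every : (e → t) — Rome needs t; every needs e; neither fits.
believes : (t → t) — Rome needs t; believes needs t; neither fits.
famous : e — Rome needs t; famous needs nothing (atomic); neither fits.

professor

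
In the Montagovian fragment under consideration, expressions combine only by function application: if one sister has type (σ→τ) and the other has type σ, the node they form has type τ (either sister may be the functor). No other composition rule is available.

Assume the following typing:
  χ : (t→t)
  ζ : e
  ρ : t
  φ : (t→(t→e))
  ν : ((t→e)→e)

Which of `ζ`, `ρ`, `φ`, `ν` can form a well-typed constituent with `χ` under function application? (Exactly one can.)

ρ

ζ : e — does not combine with χ.
ρ — combines: χ : (t→t) takes ρ : t as argument, giving t.
φ : (t→(t→e)) — does not combine with χ.
ν : ((t→e)→e) — does not combine with χ.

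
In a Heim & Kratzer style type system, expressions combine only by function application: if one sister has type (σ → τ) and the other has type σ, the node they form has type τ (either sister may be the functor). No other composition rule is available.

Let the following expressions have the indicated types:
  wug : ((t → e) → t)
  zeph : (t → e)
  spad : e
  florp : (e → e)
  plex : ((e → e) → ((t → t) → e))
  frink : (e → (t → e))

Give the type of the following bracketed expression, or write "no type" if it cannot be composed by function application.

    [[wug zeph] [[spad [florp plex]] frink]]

[wug zeph]: functor wug : ((t → e) → t), argument zeph : (t → e); result t.
[florp plex]: functor plex : ((e → e) → ((t → t) → e)), argument florp : (e → e); result ((t → t) → e).
[spad [florp plex]]: e with ((t → t) → e) — neither is a function whose domain matches the other; composition fails here.

no type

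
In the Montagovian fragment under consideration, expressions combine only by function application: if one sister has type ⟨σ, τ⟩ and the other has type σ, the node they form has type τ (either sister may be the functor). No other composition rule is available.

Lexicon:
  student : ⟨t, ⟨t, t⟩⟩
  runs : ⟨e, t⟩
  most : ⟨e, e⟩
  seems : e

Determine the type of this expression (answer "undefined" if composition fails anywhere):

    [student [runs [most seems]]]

[most seems]: most is ⟨e, e⟩, seems is e; result e.
[runs [most seems]]: runs is ⟨e, t⟩, [most seems] is e; result t.
[student [runs [most seems]]]: student is ⟨t, ⟨t, t⟩⟩, [runs [most seems]] is t; result ⟨t, t⟩.

⟨t, t⟩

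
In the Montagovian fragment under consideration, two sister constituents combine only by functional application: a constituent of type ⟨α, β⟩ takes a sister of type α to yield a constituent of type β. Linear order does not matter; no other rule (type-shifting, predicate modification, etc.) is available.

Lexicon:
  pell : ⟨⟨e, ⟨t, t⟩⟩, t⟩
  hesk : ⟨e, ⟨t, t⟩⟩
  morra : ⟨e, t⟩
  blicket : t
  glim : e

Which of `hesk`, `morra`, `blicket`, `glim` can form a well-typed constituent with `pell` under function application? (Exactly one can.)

hesk — combines: pell : ⟨⟨e, ⟨t, t⟩⟩, t⟩ takes hesk : ⟨e, ⟨t, t⟩⟩ as argument, giving t.
morra : ⟨e, t⟩ — does not combine with pell.
blicket : t — does not combine with pell.
glim : e — does not combine with pell.

hesk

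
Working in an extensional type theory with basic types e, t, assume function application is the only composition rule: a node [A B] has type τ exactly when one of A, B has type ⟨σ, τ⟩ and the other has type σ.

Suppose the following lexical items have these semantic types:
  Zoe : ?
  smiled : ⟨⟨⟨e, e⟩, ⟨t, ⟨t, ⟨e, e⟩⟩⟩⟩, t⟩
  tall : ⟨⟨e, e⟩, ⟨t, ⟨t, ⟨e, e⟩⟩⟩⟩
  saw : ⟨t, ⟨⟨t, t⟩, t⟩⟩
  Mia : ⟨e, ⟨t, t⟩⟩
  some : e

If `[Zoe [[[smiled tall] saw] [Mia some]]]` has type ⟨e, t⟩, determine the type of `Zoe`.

⟨t, ⟨e, t⟩⟩

For [Zoe [[[smiled tall] saw] [Mia some]]] to have type ⟨e, t⟩ with [[[smiled tall] saw] [Mia some]] of type t, Zoe must be the function: Zoe : ⟨t, ⟨e, t⟩⟩.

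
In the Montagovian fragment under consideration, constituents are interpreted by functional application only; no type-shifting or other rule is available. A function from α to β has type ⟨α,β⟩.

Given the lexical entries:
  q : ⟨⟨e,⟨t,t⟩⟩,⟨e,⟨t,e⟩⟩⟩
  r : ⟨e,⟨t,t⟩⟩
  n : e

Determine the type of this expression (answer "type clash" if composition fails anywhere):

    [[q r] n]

⟨t,e⟩

[q r]: ⟨⟨e,⟨t,t⟩⟩,⟨e,⟨t,e⟩⟩⟩ applied to ⟨e,⟨t,t⟩⟩ yields ⟨e,⟨t,e⟩⟩.
[[q r] n]: ⟨e,⟨t,e⟩⟩ applied to e yields ⟨t,e⟩.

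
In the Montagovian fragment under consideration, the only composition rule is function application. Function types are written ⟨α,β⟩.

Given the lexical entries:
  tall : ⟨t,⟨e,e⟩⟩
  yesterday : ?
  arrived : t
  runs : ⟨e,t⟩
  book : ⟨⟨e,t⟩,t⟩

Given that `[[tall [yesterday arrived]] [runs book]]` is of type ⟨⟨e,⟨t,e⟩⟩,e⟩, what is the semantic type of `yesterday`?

For [[tall [yesterday arrived]] [runs book]] to have type ⟨⟨e,⟨t,e⟩⟩,e⟩ with [runs book] of type t, [tall [yesterday arrived]] must be the function: [tall [yesterday arrived]] : ⟨t,⟨⟨e,⟨t,e⟩⟩,e⟩⟩.
For [tall [yesterday arrived]] to have type ⟨t,⟨⟨e,⟨t,e⟩⟩,e⟩⟩ with tall of type ⟨t,⟨e,e⟩⟩, [yesterday arrived] must be the function: [yesterday arrived] : ⟨⟨t,⟨e,e⟩⟩,⟨t,⟨⟨e,⟨t,e⟩⟩,e⟩⟩⟩.
For [yesterday arrived] to have type ⟨⟨t,⟨e,e⟩⟩,⟨t,⟨⟨e,⟨t,e⟩⟩,e⟩⟩⟩ with arrived of type t, yesterday must be the function: yesterday : ⟨t,⟨⟨t,⟨e,e⟩⟩,⟨t,⟨⟨e,⟨t,e⟩⟩,e⟩⟩⟩⟩.

⟨t,⟨⟨t,⟨e,e⟩⟩,⟨t,⟨⟨e,⟨t,e⟩⟩,e⟩⟩⟩⟩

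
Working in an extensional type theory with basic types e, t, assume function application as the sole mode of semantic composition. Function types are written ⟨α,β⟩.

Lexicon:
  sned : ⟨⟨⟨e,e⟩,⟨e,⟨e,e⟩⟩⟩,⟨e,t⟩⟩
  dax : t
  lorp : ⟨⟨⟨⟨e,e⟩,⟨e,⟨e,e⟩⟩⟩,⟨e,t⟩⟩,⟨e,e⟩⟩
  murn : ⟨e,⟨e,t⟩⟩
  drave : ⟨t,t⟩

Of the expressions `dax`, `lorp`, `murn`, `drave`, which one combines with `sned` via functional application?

dax : t — does not combine with sned.
lorp — combines: lorp : ⟨⟨⟨⟨e,e⟩,⟨e,⟨e,e⟩⟩⟩,⟨e,t⟩⟩,⟨e,e⟩⟩ takes sned : ⟨⟨⟨e,e⟩,⟨e,⟨e,e⟩⟩⟩,⟨e,t⟩⟩ as argument, giving ⟨e,e⟩.
murn : ⟨e,⟨e,t⟩⟩ — does not combine with sned.
drave : ⟨t,t⟩ — does not combine with sned.

lorp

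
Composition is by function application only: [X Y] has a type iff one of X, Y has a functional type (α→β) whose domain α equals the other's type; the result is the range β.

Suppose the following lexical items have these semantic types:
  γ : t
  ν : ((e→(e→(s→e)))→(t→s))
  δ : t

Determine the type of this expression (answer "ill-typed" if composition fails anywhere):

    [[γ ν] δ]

At [γ ν]: neither t nor ((e→(e→(s→e)))→(t→s)) can take the other as argument; the node is ill-typed.

ill-typed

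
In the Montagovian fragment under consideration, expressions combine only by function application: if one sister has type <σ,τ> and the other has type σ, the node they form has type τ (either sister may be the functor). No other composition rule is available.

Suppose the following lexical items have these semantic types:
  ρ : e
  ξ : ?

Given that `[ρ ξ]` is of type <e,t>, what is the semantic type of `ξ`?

<e,<e,t>>

At [ρ ξ] (required: <e,t>): ρ is e, which is not a function with range <e,t>; hence ξ is the functor — type <e,<e,t>>.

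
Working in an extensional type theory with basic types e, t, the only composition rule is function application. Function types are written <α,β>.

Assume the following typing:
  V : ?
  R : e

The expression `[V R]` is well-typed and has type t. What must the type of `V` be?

<e,t>

At [V R] (required: t): R is e, which is not a function with range t; hence V is the functor — type <e,t>.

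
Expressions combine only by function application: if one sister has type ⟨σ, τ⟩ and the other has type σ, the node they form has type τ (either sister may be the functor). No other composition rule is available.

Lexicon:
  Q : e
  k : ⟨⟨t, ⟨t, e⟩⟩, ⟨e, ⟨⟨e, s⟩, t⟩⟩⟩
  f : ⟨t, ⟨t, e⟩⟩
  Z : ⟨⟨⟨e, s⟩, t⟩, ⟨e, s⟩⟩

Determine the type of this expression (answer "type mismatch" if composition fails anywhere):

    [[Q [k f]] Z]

At [k f], k : ⟨⟨t, ⟨t, e⟩⟩, ⟨e, ⟨⟨e, s⟩, t⟩⟩⟩ takes f : ⟨t, ⟨t, e⟩⟩, giving ⟨e, ⟨⟨e, s⟩, t⟩⟩.
At [Q [k f]], [k f] : ⟨e, ⟨⟨e, s⟩, t⟩⟩ takes Q : e, giving ⟨⟨e, s⟩, t⟩.
At [[Q [k f]] Z], Z : ⟨⟨⟨e, s⟩, t⟩, ⟨e, s⟩⟩ takes [Q [k f]] : ⟨⟨e, s⟩, t⟩, giving ⟨e, s⟩.

⟨e, s⟩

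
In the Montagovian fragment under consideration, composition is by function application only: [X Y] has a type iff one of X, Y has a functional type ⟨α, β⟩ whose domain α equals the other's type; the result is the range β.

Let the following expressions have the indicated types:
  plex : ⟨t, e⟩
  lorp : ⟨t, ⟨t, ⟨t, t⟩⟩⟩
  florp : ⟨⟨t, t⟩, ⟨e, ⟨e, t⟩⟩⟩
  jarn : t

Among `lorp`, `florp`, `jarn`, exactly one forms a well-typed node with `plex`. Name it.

lorp : ⟨t, ⟨t, ⟨t, t⟩⟩⟩ — plex needs t; lorp needs t; neither fits.
florp : ⟨⟨t, t⟩, ⟨e, ⟨e, t⟩⟩⟩ — plex needs t; florp needs ⟨t, t⟩; neither fits.
jarn — combines: plex : ⟨t, e⟩ takes jarn : t as argument, giving e.

jarn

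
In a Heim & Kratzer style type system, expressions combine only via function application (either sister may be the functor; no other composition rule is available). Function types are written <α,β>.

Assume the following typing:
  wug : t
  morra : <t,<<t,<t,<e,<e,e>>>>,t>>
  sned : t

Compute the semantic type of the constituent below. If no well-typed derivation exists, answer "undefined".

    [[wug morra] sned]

undefined

At [wug morra], morra : <t,<<t,<t,<e,<e,e>>>>,t>> takes wug : t, giving <<t,<t,<e,<e,e>>>>,t>.
[[wug morra] sned]: <<t,<t,<e,<e,e>>>>,t> and t cannot combine by function application — type clash.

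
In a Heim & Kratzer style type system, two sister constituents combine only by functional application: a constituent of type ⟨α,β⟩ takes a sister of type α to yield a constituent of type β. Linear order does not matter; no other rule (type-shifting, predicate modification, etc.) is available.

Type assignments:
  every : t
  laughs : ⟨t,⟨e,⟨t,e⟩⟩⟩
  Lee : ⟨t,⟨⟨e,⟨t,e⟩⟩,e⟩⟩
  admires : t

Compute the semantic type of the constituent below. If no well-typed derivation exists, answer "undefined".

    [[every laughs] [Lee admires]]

e

At [every laughs], laughs : ⟨t,⟨e,⟨t,e⟩⟩⟩ takes every : t, giving ⟨e,⟨t,e⟩⟩.
At [Lee admires], Lee : ⟨t,⟨⟨e,⟨t,e⟩⟩,e⟩⟩ takes admires : t, giving ⟨⟨e,⟨t,e⟩⟩,e⟩.
At [[every laughs] [Lee admires]], [Lee admires] : ⟨⟨e,⟨t,e⟩⟩,e⟩ takes [every laughs] : ⟨e,⟨t,e⟩⟩, giving e.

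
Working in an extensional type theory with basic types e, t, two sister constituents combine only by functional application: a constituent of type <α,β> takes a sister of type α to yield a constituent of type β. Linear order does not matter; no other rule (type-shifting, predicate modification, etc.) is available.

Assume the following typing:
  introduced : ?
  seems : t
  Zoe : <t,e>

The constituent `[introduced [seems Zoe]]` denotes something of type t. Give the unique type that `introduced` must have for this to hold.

<e,t>

At [introduced [seems Zoe]] (required: t): [seems Zoe] is e, which is not a function with range t; hence introduced is the functor — type <e,t>.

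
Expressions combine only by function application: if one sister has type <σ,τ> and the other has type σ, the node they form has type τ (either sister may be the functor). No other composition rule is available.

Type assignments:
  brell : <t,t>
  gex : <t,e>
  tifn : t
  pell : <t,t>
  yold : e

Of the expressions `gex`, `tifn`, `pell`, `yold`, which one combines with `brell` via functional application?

tifn

gex : <t,e> — brell needs t; gex needs t; neither fits.
tifn — combines: brell : <t,t> takes tifn : t as argument, giving t.
pell : <t,t> — brell needs t; pell needs t; neither fits.
yold : e — brell needs t; yold needs nothing (atomic); neither fits.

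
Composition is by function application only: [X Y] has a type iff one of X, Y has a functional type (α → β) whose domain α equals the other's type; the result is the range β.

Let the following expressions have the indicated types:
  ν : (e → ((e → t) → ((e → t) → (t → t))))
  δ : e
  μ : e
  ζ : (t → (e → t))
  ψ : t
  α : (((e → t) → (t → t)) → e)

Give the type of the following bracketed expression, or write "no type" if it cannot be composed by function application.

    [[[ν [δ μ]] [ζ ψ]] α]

[δ μ]: e and e cannot combine by function application — type clash.

no type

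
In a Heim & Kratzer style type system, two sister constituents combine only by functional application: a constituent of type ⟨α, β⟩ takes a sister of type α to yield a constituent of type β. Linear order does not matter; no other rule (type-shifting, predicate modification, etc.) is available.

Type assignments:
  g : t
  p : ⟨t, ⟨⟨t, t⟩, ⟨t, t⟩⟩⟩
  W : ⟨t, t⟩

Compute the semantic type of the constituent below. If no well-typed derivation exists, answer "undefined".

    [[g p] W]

[g p]: p is ⟨t, ⟨⟨t, t⟩, ⟨t, t⟩⟩⟩, g is t; result ⟨⟨t, t⟩, ⟨t, t⟩⟩.
[[g p] W]: [g p] is ⟨⟨t, t⟩, ⟨t, t⟩⟩, W is ⟨t, t⟩; result ⟨t, t⟩.

⟨t, t⟩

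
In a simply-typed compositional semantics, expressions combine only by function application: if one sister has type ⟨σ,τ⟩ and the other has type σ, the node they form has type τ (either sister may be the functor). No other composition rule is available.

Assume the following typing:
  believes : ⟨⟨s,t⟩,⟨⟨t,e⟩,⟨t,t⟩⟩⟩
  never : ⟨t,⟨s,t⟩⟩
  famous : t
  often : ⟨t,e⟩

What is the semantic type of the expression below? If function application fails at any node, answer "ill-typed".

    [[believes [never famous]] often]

[never famous]: ⟨t,⟨s,t⟩⟩ applied to t yields ⟨s,t⟩.
[believes [never famous]]: ⟨⟨s,t⟩,⟨⟨t,e⟩,⟨t,t⟩⟩⟩ applied to ⟨s,t⟩ yields ⟨⟨t,e⟩,⟨t,t⟩⟩.
[[believes [never famous]] often]: ⟨⟨t,e⟩,⟨t,t⟩⟩ applied to ⟨t,e⟩ yields ⟨t,t⟩.

⟨t,t⟩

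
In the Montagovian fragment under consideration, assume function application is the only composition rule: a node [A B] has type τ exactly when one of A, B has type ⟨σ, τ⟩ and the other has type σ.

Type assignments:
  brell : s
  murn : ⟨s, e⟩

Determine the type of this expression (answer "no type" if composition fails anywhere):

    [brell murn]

[brell murn]: ⟨s, e⟩ applied to s yields e.

e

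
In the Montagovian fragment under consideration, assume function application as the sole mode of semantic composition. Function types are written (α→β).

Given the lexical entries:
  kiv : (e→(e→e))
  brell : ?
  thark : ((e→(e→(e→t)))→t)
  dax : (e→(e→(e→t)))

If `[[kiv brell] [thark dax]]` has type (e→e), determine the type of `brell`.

((e→(e→e))→(t→(e→e)))

For [[kiv brell] [thark dax]] to have type (e→e) with [thark dax] of type t, [kiv brell] must be the function: [kiv brell] : (t→(e→e)).
For [kiv brell] to have type (t→(e→e)) with kiv of type (e→(e→e)), brell must be the function: brell : ((e→(e→e))→(t→(e→e))).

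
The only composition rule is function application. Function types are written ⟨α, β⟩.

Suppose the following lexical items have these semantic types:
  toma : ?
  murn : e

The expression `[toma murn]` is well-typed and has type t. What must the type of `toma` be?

For [toma murn] to have type t with murn of type e, toma must be the function: toma : ⟨e, t⟩.

⟨e, t⟩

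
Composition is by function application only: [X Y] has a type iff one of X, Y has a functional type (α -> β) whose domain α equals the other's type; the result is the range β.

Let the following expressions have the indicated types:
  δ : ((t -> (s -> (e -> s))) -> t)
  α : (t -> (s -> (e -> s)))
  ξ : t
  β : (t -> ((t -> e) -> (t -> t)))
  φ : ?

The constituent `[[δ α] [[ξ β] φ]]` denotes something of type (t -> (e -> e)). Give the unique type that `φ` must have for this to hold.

(((t -> e) -> (t -> t)) -> (t -> (t -> (e -> e))))

At [[δ α] [[ξ β] φ]] (required: (t -> (e -> e))): [δ α] is t, which is not a function with range (t -> (e -> e)); hence [[ξ β] φ] is the functor — type (t -> (t -> (e -> e))).
At [[ξ β] φ] (required: (t -> (t -> (e -> e)))): [ξ β] is ((t -> e) -> (t -> t)), which is not a function with range (t -> (t -> (e -> e))); hence φ is the functor — type (((t -> e) -> (t -> t)) -> (t -> (t -> (e -> e)))).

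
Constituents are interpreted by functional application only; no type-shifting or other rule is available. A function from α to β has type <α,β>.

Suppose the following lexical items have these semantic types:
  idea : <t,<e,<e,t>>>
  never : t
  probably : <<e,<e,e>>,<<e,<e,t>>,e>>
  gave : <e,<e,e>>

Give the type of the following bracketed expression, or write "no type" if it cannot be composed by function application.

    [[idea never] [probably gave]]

[idea never]: functor idea : <t,<e,<e,t>>>, argument never : t; result <e,<e,t>>.
[probably gave]: functor probably : <<e,<e,e>>,<<e,<e,t>>,e>>, argument gave : <e,<e,e>>; result <<e,<e,t>>,e>.
[[idea never] [probably gave]]: functor [probably gave] : <<e,<e,t>>,e>, argument [idea never] : <e,<e,t>>; result e.

e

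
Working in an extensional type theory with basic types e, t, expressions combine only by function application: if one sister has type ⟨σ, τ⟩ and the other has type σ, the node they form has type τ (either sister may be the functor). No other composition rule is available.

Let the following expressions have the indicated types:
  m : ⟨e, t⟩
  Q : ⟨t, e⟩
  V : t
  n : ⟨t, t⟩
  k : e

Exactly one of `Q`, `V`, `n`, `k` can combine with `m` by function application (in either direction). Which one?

Q : ⟨t, e⟩ — no; m wants e, and Q wants t.
V : t — no; m wants e, and V wants nothing (atomic).
n : ⟨t, t⟩ — no; m wants e, and n wants t.
k — combines: m : ⟨e, t⟩ takes k : e as argument, giving t.

k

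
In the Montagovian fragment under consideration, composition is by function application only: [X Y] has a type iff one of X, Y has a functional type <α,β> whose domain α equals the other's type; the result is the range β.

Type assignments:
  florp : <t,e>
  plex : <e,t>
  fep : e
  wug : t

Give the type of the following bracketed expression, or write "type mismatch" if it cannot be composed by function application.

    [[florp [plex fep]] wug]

[plex fep] — plex of type <e,t> combines with fep of type e: type t.
[florp [plex fep]] — florp of type <t,e> combines with [plex fep] of type t: type e.
[[florp [plex fep]] wug]: e with t — neither is a function whose domain matches the other; composition fails here.

type mismatch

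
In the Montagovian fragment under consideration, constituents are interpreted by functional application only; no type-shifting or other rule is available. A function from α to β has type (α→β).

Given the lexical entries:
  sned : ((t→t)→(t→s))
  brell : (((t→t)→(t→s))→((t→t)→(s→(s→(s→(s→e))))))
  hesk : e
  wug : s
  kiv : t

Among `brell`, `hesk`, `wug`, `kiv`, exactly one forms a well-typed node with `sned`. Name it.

brell — combines: brell : (((t→t)→(t→s))→((t→t)→(s→(s→(s→(s→e)))))) takes sned : ((t→t)→(t→s)) as argument, giving ((t→t)→(s→(s→(s→(s→e))))).
hesk : e — no; sned wants (t→t), and hesk wants nothing (atomic).
wug : s — no; sned wants (t→t), and wug wants nothing (atomic).
kiv : t — no; sned wants (t→t), and kiv wants nothing (atomic).

brell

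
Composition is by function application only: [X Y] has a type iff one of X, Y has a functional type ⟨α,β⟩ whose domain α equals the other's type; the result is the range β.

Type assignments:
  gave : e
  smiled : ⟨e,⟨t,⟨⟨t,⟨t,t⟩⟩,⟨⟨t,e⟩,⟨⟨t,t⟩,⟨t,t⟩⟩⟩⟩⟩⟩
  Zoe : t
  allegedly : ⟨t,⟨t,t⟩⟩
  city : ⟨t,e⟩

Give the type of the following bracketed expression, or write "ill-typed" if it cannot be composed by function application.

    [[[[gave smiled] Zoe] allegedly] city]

⟨⟨t,t⟩,⟨t,t⟩⟩

[gave smiled]: functor smiled : ⟨e,⟨t,⟨⟨t,⟨t,t⟩⟩,⟨⟨t,e⟩,⟨⟨t,t⟩,⟨t,t⟩⟩⟩⟩⟩⟩, argument gave : e; result ⟨t,⟨⟨t,⟨t,t⟩⟩,⟨⟨t,e⟩,⟨⟨t,t⟩,⟨t,t⟩⟩⟩⟩⟩.
[[gave smiled] Zoe]: functor [gave smiled] : ⟨t,⟨⟨t,⟨t,t⟩⟩,⟨⟨t,e⟩,⟨⟨t,t⟩,⟨t,t⟩⟩⟩⟩⟩, argument Zoe : t; result ⟨⟨t,⟨t,t⟩⟩,⟨⟨t,e⟩,⟨⟨t,t⟩,⟨t,t⟩⟩⟩⟩.
[[[gave smiled] Zoe] allegedly]: functor [[gave smiled] Zoe] : ⟨⟨t,⟨t,t⟩⟩,⟨⟨t,e⟩,⟨⟨t,t⟩,⟨t,t⟩⟩⟩⟩, argument allegedly : ⟨t,⟨t,t⟩⟩; result ⟨⟨t,e⟩,⟨⟨t,t⟩,⟨t,t⟩⟩⟩.
[[[[gave smiled] Zoe] allegedly] city]: functor [[[gave smiled] Zoe] allegedly] : ⟨⟨t,e⟩,⟨⟨t,t⟩,⟨t,t⟩⟩⟩, argument city : ⟨t,e⟩; result ⟨⟨t,t⟩,⟨t,t⟩⟩.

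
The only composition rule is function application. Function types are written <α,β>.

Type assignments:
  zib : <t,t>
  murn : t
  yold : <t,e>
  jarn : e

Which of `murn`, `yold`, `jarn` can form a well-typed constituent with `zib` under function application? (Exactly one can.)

murn — combines: zib : <t,t> takes murn : t as argument, giving t.
yold : <t,e> — no; zib wants t, and yold wants t.
jarn : e — no; zib wants t, and jarn wants nothing (atomic).

murn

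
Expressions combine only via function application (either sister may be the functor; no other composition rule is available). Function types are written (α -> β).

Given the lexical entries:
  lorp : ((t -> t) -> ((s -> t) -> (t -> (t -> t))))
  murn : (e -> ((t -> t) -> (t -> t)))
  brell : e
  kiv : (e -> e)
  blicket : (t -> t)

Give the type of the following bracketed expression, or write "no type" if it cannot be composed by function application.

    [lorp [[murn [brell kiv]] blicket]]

At [brell kiv], kiv : (e -> e) takes brell : e, giving e.
At [murn [brell kiv]], murn : (e -> ((t -> t) -> (t -> t))) takes [brell kiv] : e, giving ((t -> t) -> (t -> t)).
At [[murn [brell kiv]] blicket], [murn [brell kiv]] : ((t -> t) -> (t -> t)) takes blicket : (t -> t), giving (t -> t).
At [lorp [[murn [brell kiv]] blicket]], lorp : ((t -> t) -> ((s -> t) -> (t -> (t -> t)))) takes [[murn [brell kiv]] blicket] : (t -> t), giving ((s -> t) -> (t -> (t -> t))).

((s -> t) -> (t -> (t -> t)))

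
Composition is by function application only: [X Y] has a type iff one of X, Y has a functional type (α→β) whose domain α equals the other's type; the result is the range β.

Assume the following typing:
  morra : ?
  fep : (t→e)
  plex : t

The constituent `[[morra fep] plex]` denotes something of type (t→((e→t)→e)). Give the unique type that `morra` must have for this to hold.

[[morra fep] plex] is required to be (t→((e→t)→e)). plex : t cannot yield (t→((e→t)→e)) as functor, so [morra fep] : (t→(t→((e→t)→e))).
[morra fep] is required to be (t→(t→((e→t)→e))). fep : (t→e) cannot yield (t→(t→((e→t)→e))) as functor, so morra : ((t→e)→(t→(t→((e→t)→e)))).

((t→e)→(t→(t→((e→t)→e))))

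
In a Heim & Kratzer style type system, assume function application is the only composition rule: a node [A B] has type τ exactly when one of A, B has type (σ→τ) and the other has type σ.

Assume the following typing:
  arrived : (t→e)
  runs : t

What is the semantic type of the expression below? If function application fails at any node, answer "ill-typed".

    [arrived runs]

e

[arrived runs] — arrived of type (t→e) combines with runs of type t: type e.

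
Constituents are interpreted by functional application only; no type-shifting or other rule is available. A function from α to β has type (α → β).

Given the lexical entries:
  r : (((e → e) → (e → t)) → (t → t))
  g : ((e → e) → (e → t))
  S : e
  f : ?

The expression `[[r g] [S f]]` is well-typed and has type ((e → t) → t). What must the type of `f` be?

(e → ((t → t) → ((e → t) → t)))

[[r g] [S f]] is required to be ((e → t) → t). [r g] : (t → t) cannot yield ((e → t) → t) as functor, so [S f] : ((t → t) → ((e → t) → t)).
[S f] is required to be ((t → t) → ((e → t) → t)). S : e cannot yield ((t → t) → ((e → t) → t)) as functor, so f : (e → ((t → t) → ((e → t) → t))).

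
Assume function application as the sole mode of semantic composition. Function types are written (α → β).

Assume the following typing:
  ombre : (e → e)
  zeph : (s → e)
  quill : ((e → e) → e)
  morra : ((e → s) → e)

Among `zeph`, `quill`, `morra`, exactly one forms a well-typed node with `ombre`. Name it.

zeph : (s → e) — neither side's domain matches the other.
quill — combines: quill : ((e → e) → e) takes ombre : (e → e) as argument, giving e.
morra : ((e → s) → e) — neither side's domain matches the other.

quill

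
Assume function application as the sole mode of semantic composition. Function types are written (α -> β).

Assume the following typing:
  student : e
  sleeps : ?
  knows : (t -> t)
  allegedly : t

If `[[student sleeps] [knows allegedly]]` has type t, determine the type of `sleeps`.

At [[student sleeps] [knows allegedly]] (required: t): [knows allegedly] is t, which is not a function with range t; hence [student sleeps] is the functor — type (t -> t).
At [student sleeps] (required: (t -> t)): student is e, which is not a function with range (t -> t); hence sleeps is the functor — type (e -> (t -> t)).

(e -> (t -> t))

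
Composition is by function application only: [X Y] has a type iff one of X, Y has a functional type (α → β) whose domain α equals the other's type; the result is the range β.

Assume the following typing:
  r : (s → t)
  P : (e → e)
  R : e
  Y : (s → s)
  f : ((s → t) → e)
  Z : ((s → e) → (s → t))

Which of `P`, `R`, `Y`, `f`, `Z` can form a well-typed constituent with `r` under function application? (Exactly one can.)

f

P : (e → e) — r needs s; P needs e; neither fits.
R : e — r needs s; R needs nothing (atomic); neither fits.
Y : (s → s) — r needs s; Y needs s; neither fits.
f — combines: f : ((s → t) → e) takes r : (s → t) as argument, giving e.
Z : ((s → e) → (s → t)) — r needs s; Z needs (s → e); neither fits.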